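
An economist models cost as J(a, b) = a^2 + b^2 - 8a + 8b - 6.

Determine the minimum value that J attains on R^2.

-38

J(a,b) separates as P(a) + Q(b) − 6, so its minimum is min P + min Q − 6.
P'(a) = 2a - 8 vanishes at a ∈ {4}; Q'(b) = 2b + 8 vanishes at b ∈ {-4}.
Local minima of P (where P''>0): P(4)=-16. Local minima of Q: Q(-4)=-16.
So the global minimum of J is P(4) + Q(-4) − 6 = -16 − 16 − 6 = -38, attained at (4, -4).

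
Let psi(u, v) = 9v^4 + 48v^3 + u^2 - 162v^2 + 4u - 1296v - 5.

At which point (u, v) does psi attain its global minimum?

(-2, 3)

psi(u,v) separates as P(u) + Q(v) − 5, so its minimum is min P + min Q − 5.
P'(u) = 2u + 4 vanishes at u ∈ {-2}; Q'(v) = 36(v - 3)(v + 3)(v + 4) vanishes at v ∈ {-4, -3, 3}.
Local minima of P (where P''>0): P(-2)=-4. Local minima of Q: Q(-4)=1824, Q(3)=-3321.
So the global minimum of psi is P(-2) + Q(3) − 5 = -4 − 3321 − 5 = -3330, attained at (-2, 3).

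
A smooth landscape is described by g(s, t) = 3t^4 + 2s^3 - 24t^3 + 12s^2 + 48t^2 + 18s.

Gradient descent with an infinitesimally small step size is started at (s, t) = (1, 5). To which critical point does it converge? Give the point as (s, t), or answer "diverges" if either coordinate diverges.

(-1, 4)

g is separable, so gradient descent decouples: s follows -∂g/∂s, t follows -∂g/∂t.
∂g/∂s = 6(s + 1)(s + 3); at s=1 this is 48, so s decreases.
∂g/∂t = 12t(t - 4)(t - 2); at t=5 this is 180, so t decreases.
s converges to its nearest critical value -1 (a local min of the s-part); t converges to 4. The iterate converges to (-1, 4).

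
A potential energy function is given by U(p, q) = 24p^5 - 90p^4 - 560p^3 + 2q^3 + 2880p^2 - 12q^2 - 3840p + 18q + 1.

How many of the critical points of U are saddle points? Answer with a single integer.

4

U separates as a function of p plus a function of q, so ∇U=0 decouples.
∂U/∂p = 120(p - 4)(p - 2)(p - 1)(p + 4) = 0 at p ∈ {-4, 1, 2, 4}; ∂U/∂q = 6(q - 3)(q - 1) = 0 at q ∈ {1, 3}.
The Hessian is diagonal: diag(U_pp, U_qq). Second derivatives: U_pp(-4)=-28800, U_pp(1)=1800, U_pp(2)=-1440, U_pp(4)=5760; U_qq(1)=-12, U_qq(3)=12.
Saddle points occur where the two diagonal entries have opposite signs: (-4, 3), (1, 1), (2, 3), (4, 1). Count: 4.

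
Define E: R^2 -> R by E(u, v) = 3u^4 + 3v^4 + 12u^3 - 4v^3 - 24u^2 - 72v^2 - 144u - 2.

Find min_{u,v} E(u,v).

-882

E(u,v) separates as P(u) + Q(v) − 2, so its minimum is min P + min Q − 2.
P'(u) = 12(u - 2)(u + 2)(u + 3) vanishes at u ∈ {-3, -2, 2}; Q'(v) = 12v(v - 4)(v + 3) vanishes at v ∈ {-3, 0, 4}.
Local minima of P (where P''>0): P(-3)=135, P(2)=-240. Local minima of Q: Q(-3)=-297, Q(4)=-640.
So the global minimum of E is P(2) + Q(4) − 2 = -240 − 640 − 2 = -882, attained at (2, 4).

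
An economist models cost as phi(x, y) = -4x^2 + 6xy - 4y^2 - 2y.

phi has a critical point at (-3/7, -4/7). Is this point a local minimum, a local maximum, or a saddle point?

local maximum

The Hessian of phi is constant: H = [[-8, 6], [6, -8]].
det(H) = (-8)·(-8) − 6² = 28.
det(H) > 0 and tr(H) = -16 < 0, so H is negative definite and the point is a local maximum.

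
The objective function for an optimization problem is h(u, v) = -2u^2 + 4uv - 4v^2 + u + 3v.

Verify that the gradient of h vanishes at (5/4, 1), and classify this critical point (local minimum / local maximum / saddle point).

∇h = (-4u + 4v + 1, 4u - 8v + 3); substituting (5/4, 1) gives ∇h = (0, 0), so (5/4, 1) is indeed a critical point.
The Hessian of h is constant: H = [[-4, 4], [4, -8]].
det(H) = (-4)·(-8) − 4² = 16.
det(H) > 0 and tr(H) = -12 < 0, so H is negative definite and the point is a local maximum.

local maximum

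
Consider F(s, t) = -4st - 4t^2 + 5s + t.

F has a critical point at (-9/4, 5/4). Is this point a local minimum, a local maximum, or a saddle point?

saddle point

The Hessian of F is constant: H = [[0, -4], [-4, -8]].
det(H) = 0·(-8) − (-4)² = -16.
Since det(H) < 0, H is indefinite and the critical point is a saddle point.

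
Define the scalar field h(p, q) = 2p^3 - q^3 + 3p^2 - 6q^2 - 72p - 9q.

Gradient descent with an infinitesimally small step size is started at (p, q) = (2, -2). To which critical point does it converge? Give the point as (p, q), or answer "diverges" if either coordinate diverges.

(3, -3)

h is separable, so gradient descent decouples: p follows -∂h/∂p, q follows -∂h/∂q.
∂h/∂p = 6(p - 3)(p + 4); at p=2 this is -36, so p increases.
∂h/∂q = -3(q + 1)(q + 3); at q=-2 this is 3, so q decreases.
p converges to its nearest critical value 3 (a local min of the p-part); q converges to -3. The iterate converges to (3, -3).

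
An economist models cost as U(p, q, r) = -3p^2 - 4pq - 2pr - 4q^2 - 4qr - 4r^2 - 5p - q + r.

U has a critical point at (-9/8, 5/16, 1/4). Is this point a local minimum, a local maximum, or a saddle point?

local maximum

The Hessian is constant: H = [[-6, -4, -2], [-4, -8, -4], [-2, -4, -8]].
Leading principal minors: Δ₁ = -6, Δ₂ = 32, Δ₃ = -192.
The minors alternate sign starting negative (−, +, −), so H is negative definite: a local maximum.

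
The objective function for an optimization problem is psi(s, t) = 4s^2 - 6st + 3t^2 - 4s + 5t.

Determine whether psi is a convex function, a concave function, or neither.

psi is quadratic, so its Hessian is the constant matrix H = [[8, -6], [-6, 6]].
det(H) = 12, tr(H) = 14.
det(H) > 0 and tr(H) > 0, so H is positive definite everywhere: convex.

convex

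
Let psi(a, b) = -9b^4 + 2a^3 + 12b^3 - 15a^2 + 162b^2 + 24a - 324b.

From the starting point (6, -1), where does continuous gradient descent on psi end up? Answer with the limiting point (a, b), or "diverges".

psi is separable, so gradient descent decouples: a follows -∂psi/∂a, b follows -∂psi/∂b.
∂psi/∂a = 6(a - 4)(a - 1); at a=6 this is 60, so a decreases.
∂psi/∂b = -36(b - 3)(b - 1)(b + 3); at b=-1 this is -576, so b increases.
a converges to its nearest critical value 4 (a local min of the a-part); b converges to 1. The iterate converges to (4, 1).

(4, 1)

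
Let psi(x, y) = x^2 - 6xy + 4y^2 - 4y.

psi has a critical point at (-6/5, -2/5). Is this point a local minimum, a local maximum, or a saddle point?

The Hessian of psi is constant: H = [[2, -6], [-6, 8]].
det(H) = 2·8 − (-6)² = -20.
Since det(H) < 0, H is indefinite and the critical point is a saddle point.

saddle point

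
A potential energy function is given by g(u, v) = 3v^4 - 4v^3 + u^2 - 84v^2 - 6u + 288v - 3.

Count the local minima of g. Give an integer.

g separates as a function of u plus a function of v, so ∇g=0 decouples.
∂g/∂u = 2(u - 3) = 0 at u ∈ {3}; ∂g/∂v = 12(v - 3)(v - 2)(v + 4) = 0 at v ∈ {-4, 2, 3}.
The Hessian is diagonal: diag(g_uu, g_vv). Second derivatives: g_uu(3)=2; g_vv(-4)=504, g_vv(2)=-72, g_vv(3)=84.
Local minima occur where both diagonal entries positive: (3, -4), (3, 3). Count: 2.

2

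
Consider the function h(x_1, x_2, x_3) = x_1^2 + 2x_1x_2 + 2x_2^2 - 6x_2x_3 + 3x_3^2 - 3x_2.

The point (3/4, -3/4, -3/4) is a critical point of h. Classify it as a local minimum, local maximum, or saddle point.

saddle point

The Hessian is constant: H = [[2, 2, 0], [2, 4, -6], [0, -6, 6]].
Leading principal minors: Δ₁ = 2, Δ₂ = 4, Δ₃ = -48.
The minors fit neither the all-positive nor the alternating-sign pattern, so H is indefinite: a saddle point.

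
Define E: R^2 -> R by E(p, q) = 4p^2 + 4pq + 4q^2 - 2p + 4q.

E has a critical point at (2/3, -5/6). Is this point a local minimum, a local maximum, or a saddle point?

local minimum

The Hessian of E is constant: H = [[8, 4], [4, 8]].
det(H) = 8·8 − 4² = 48.
det(H) > 0 and tr(H) = 16 > 0, so H is positive definite and the point is a local minimum.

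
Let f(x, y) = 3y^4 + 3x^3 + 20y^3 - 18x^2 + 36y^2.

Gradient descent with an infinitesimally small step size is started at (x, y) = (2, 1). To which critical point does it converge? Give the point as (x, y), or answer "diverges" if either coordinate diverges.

f is separable, so gradient descent decouples: x follows -∂f/∂x, y follows -∂f/∂y.
∂f/∂x = 9x(x - 4); at x=2 this is -36, so x increases.
∂f/∂y = 12y(y + 2)(y + 3); at y=1 this is 144, so y decreases.
x converges to its nearest critical value 4 (a local min of the x-part); y converges to 0. The iterate converges to (4, 0).

(4, 0)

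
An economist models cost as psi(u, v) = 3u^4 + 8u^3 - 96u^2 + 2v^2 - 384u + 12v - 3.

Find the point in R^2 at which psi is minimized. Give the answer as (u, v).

psi(u,v) separates as P(u) + Q(v) − 3, so its minimum is min P + min Q − 3.
P'(u) = 12(u - 4)(u + 2)(u + 4) vanishes at u ∈ {-4, -2, 4}; Q'(v) = 4v + 12 vanishes at v ∈ {-3}.
Local minima of P (where P''>0): P(-4)=256, P(4)=-1792. Local minima of Q: Q(-3)=-18.
So the global minimum of psi is P(4) + Q(-3) − 3 = -1792 − 18 − 3 = -1813, attained at (4, -3).

(4, -3)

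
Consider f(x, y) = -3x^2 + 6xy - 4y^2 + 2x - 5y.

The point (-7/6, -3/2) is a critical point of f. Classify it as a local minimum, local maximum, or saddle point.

The Hessian of f is constant: H = [[-6, 6], [6, -8]].
det(H) = (-6)·(-8) − 6² = 12.
det(H) > 0 and tr(H) = -14 < 0, so H is negative definite and the point is a local maximum.

local maximum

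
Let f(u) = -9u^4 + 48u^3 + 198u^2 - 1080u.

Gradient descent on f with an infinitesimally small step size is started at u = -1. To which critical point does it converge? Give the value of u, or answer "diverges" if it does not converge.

2

f'(u) = -36(u - 5)(u - 2)(u + 3), so f'(-1) = -1296.
Gradient descent moves in the -f' direction, i.e. u is increasing.
The nearest critical point in that direction is u = 2, where f'' = 540 > 0 (a local minimum). The iterate converges there.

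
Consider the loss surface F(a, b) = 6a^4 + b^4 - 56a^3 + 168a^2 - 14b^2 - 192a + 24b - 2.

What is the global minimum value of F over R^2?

F(a,b) separates as P(a) + Q(b) − 2, so its minimum is min P + min Q − 2.
P'(a) = 24(a - 4)(a - 2)(a - 1) vanishes at a ∈ {1, 2, 4}; Q'(b) = 4(b - 2)(b - 1)(b + 3) vanishes at b ∈ {-3, 1, 2}.
Local minima of P (where P''>0): P(1)=-74, P(4)=-128. Local minima of Q: Q(-3)=-117, Q(2)=8.
So the global minimum of F is P(4) + Q(-3) − 2 = -128 − 117 − 2 = -247, attained at (4, -3).

-247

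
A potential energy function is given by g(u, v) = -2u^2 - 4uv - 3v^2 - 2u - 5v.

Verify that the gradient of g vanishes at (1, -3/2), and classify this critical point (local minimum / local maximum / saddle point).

local maximum

∇g = (-4u - 4v - 2, -4u - 6v - 5); substituting (1, -3/2) gives ∇g = (0, 0), so (1, -3/2) is indeed a critical point.
The Hessian of g is constant: H = [[-4, -4], [-4, -6]].
det(H) = (-4)·(-6) − (-4)² = 8.
det(H) > 0 and tr(H) = -10 < 0, so H is negative definite and the point is a local maximum.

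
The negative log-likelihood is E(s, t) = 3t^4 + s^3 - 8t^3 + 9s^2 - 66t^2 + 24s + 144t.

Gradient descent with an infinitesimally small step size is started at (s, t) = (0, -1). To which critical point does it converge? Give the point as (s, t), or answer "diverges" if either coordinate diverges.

(-2, -3)

E is separable, so gradient descent decouples: s follows -∂E/∂s, t follows -∂E/∂t.
∂E/∂s = 3(s + 2)(s + 4); at s=0 this is 24, so s decreases.
∂E/∂t = 12(t - 4)(t - 1)(t + 3); at t=-1 this is 240, so t decreases.
s converges to its nearest critical value -2 (a local min of the s-part); t converges to -3. The iterate converges to (-2, -3).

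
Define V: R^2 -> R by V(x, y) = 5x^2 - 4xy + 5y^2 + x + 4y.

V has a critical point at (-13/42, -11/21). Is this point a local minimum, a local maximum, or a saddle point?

local minimum

The Hessian of V is constant: H = [[10, -4], [-4, 10]].
det(H) = 10·10 − (-4)² = 84.
det(H) > 0 and tr(H) = 20 > 0, so H is positive definite and the point is a local minimum.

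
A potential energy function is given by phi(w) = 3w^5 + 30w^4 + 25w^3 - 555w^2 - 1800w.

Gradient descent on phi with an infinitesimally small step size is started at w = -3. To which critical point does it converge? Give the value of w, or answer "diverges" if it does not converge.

-4

phi'(w) = 15(w - 3)(w + 2)(w + 4)(w + 5), so phi'(-3) = 180.
Gradient descent moves in the -phi' direction, i.e. w is decreasing.
The nearest critical point in that direction is w = -4, where phi'' = 210 > 0 (a local minimum). The iterate converges there.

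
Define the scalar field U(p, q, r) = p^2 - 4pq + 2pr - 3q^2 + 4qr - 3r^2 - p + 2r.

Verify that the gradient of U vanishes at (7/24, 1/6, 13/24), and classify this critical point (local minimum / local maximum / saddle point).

saddle point

∇U = (2p - 4q + 2r - 1, -4p - 6q + 4r, 2p + 4q - 6r + 2); substituting (7/24, 1/6, 13/24) gives ∇U = (0, 0, 0), so (7/24, 1/6, 13/24) is indeed a critical point.
The Hessian is constant: H = [[2, -4, 2], [-4, -6, 4], [2, 4, -6]].
Leading principal minors: Δ₁ = 2, Δ₂ = -28, Δ₃ = 96.
The minors fit neither the all-positive nor the alternating-sign pattern, so H is indefinite: a saddle point.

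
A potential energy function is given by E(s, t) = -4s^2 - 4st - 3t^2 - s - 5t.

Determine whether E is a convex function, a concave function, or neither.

E is quadratic, so its Hessian is the constant matrix H = [[-8, -4], [-4, -6]].
det(H) = 32, tr(H) = -14.
det(H) > 0 and tr(H) < 0, so H is negative definite everywhere: concave.

concave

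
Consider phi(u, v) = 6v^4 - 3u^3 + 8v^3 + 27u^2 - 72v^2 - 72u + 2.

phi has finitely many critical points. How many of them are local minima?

2

phi separates as a function of u plus a function of v, so ∇phi=0 decouples.
∂phi/∂u = -9(u - 4)(u - 2) = 0 at u ∈ {2, 4}; ∂phi/∂v = 24v(v - 2)(v + 3) = 0 at v ∈ {-3, 0, 2}.
The Hessian is diagonal: diag(phi_uu, phi_vv). Second derivatives: phi_uu(2)=18, phi_uu(4)=-18; phi_vv(-3)=360, phi_vv(0)=-144, phi_vv(2)=240.
Local minima occur where both diagonal entries positive: (2, -3), (2, 2). Count: 2.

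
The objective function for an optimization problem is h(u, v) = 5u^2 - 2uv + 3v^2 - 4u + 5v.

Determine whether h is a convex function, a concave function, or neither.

h is quadratic, so its Hessian is the constant matrix H = [[10, -2], [-2, 6]].
det(H) = 56, tr(H) = 16.
det(H) > 0 and tr(H) > 0, so H is positive definite everywhere: convex.

convex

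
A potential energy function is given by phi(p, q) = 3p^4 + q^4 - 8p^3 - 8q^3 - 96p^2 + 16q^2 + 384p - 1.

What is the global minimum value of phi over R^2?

-1793

phi(p,q) separates as A(p) + B(q) − 1, so its minimum is min A + min B − 1.
A'(p) = 12(p - 4)(p - 2)(p + 4) vanishes at p ∈ {-4, 2, 4}; B'(q) = 4q(q - 4)(q - 2) vanishes at q ∈ {0, 2, 4}.
Local minima of A (where A''>0): A(-4)=-1792, A(4)=256. Local minima of B: B(0)=0, B(4)=0.
So the global minimum of phi is A(-4) + B(0) − 1 = -1792 + 0 − 1 = -1793, attained at (-4, 0).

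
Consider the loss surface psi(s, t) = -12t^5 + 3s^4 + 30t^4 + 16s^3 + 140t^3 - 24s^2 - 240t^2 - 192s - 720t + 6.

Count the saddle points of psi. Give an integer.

psi separates as a function of s plus a function of t, so ∇psi=0 decouples.
∂psi/∂s = 12(s - 2)(s + 2)(s + 4) = 0 at s ∈ {-4, -2, 2}; ∂psi/∂t = -60(t - 3)(t - 2)(t + 1)(t + 2) = 0 at t ∈ {-2, -1, 2, 3}.
The Hessian is diagonal: diag(psi_ss, psi_tt). Second derivatives: psi_ss(-4)=144, psi_ss(-2)=-96, psi_ss(2)=288; psi_tt(-2)=1200, psi_tt(-1)=-720, psi_tt(2)=720, psi_tt(3)=-1200.
Saddle points occur where the two diagonal entries have opposite signs: (-4, -1), (-4, 3), (-2, -2), (-2, 2), (2, -1), (2, 3). Count: 6.

6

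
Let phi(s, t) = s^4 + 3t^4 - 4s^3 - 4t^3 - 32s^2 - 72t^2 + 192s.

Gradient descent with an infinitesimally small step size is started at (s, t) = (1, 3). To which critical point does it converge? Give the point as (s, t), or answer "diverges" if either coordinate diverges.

(-4, 4)

phi is separable, so gradient descent decouples: s follows -∂phi/∂s, t follows -∂phi/∂t.
∂phi/∂s = 4(s - 4)(s - 3)(s + 4); at s=1 this is 120, so s decreases.
∂phi/∂t = 12t(t - 4)(t + 3); at t=3 this is -216, so t increases.
s converges to its nearest critical value -4 (a local min of the s-part); t converges to 4. The iterate converges to (-4, 4).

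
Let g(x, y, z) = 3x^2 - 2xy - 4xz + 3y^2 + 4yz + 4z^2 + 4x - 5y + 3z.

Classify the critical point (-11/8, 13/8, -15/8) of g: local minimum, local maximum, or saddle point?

The Hessian is constant: H = [[6, -2, -4], [-2, 6, 4], [-4, 4, 8]].
Leading principal minors: Δ₁ = 6, Δ₂ = 32, Δ₃ = 128.
All leading minors are positive, so H is positive definite: a local minimum.

local minimum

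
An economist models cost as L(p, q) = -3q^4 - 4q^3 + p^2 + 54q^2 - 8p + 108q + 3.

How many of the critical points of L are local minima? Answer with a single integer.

L separates as a function of p plus a function of q, so ∇L=0 decouples.
∂L/∂p = 2(p - 4) = 0 at p ∈ {4}; ∂L/∂q = -12(q - 3)(q + 1)(q + 3) = 0 at q ∈ {-3, -1, 3}.
The Hessian is diagonal: diag(L_pp, L_qq). Second derivatives: L_pp(4)=2; L_qq(-3)=-144, L_qq(-1)=96, L_qq(3)=-288.
Local minima occur where both diagonal entries positive: (4, -1). Count: 1.

1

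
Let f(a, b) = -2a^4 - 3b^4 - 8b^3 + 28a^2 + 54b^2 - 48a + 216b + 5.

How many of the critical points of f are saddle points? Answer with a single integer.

4

f separates as a function of a plus a function of b, so ∇f=0 decouples.
∂f/∂a = -8(a - 2)(a - 1)(a + 3) = 0 at a ∈ {-3, 1, 2}; ∂f/∂b = -12(b - 3)(b + 2)(b + 3) = 0 at b ∈ {-3, -2, 3}.
The Hessian is diagonal: diag(f_aa, f_bb). Second derivatives: f_aa(-3)=-160, f_aa(1)=32, f_aa(2)=-40; f_bb(-3)=-72, f_bb(-2)=60, f_bb(3)=-360.
Saddle points occur where the two diagonal entries have opposite signs: (-3, -2), (1, -3), (1, 3), (2, -2). Count: 4.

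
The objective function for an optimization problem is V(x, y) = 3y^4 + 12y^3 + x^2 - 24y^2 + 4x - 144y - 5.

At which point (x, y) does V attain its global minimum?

(-2, 2)

V(x,y) separates as P(x) + Q(y) − 5, so its minimum is min P + min Q − 5.
P'(x) = 2x + 4 vanishes at x ∈ {-2}; Q'(y) = 12(y - 2)(y + 2)(y + 3) vanishes at y ∈ {-3, -2, 2}.
Local minima of P (where P''>0): P(-2)=-4. Local minima of Q: Q(-3)=135, Q(2)=-240.
So the global minimum of V is P(-2) + Q(2) − 5 = -4 − 240 − 5 = -249, attained at (-2, 2).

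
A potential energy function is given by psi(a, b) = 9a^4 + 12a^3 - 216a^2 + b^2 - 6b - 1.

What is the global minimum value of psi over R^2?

-1930

psi(a,b) separates as P(a) + Q(b) − 1, so its minimum is min P + min Q − 1.
P'(a) = 36a(a - 3)(a + 4) vanishes at a ∈ {-4, 0, 3}; Q'(b) = 2b - 6 vanishes at b ∈ {3}.
Local minima of P (where P''>0): P(-4)=-1920, P(3)=-891. Local minima of Q: Q(3)=-9.
So the global minimum of psi is P(-4) + Q(3) − 1 = -1920 − 9 − 1 = -1930, attained at (-4, 3).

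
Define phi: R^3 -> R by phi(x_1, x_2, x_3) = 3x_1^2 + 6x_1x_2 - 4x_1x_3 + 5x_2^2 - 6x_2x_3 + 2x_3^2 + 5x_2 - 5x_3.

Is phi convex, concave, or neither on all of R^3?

phi is quadratic, so its Hessian is the constant matrix H = [[6, 6, -4], [6, 10, -6], [-4, -6, 4]].
Leading principal minors: 6, 24, 8.
All positive ⇒ H ≻ 0 ⇒ convex.

convex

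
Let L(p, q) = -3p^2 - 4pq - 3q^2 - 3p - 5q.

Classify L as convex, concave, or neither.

concave

L is quadratic, so its Hessian is the constant matrix H = [[-6, -4], [-4, -6]].
det(H) = 20, tr(H) = -12.
det(H) > 0 and tr(H) < 0, so H is negative definite everywhere: concave.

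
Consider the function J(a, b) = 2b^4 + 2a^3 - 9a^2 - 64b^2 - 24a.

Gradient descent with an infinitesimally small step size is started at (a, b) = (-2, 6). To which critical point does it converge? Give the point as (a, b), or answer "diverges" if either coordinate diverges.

diverges

J is separable, so gradient descent decouples: a follows -∂J/∂a, b follows -∂J/∂b.
∂J/∂a = 6(a - 4)(a + 1); at a=-2 this is 36, so a decreases.
∂J/∂b = 8b(b - 4)(b + 4); at b=6 this is 960, so b decreases.
The a-coordinate has no critical point in that direction and runs off to infinity.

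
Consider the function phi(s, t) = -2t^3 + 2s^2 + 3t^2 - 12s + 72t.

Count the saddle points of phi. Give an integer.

1

phi separates as a function of s plus a function of t, so ∇phi=0 decouples.
∂phi/∂s = 4(s - 3) = 0 at s ∈ {3}; ∂phi/∂t = -6(t - 4)(t + 3) = 0 at t ∈ {-3, 4}.
The Hessian is diagonal: diag(phi_ss, phi_tt). Second derivatives: phi_ss(3)=4; phi_tt(-3)=42, phi_tt(4)=-42.
Saddle points occur where the two diagonal entries have opposite signs: (3, 4). Count: 1.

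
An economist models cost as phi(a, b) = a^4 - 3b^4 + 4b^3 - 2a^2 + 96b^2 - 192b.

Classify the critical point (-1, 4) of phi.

saddle point

The mixed partial ∂²phi/∂a∂b is 0, so the Hessian at any point is diag(phi_aa, phi_bb) = diag(4(3a^2 - 1), 12(-3b^2 + 2b + 16)).
At (-1, 4): H = diag(8, -288).
The eigenvalues have opposite signs, so H is indefinite: a saddle point.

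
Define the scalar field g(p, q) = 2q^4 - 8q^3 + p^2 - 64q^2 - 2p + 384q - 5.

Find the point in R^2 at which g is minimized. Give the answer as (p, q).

(1, -4)

g(p,q) separates as A(p) + B(q) − 5, so its minimum is min A + min B − 5.
A'(p) = 2p - 2 vanishes at p ∈ {1}; B'(q) = 8(q - 4)(q - 3)(q + 4) vanishes at q ∈ {-4, 3, 4}.
Local minima of A (where A''>0): A(1)=-1. Local minima of B: B(-4)=-1536, B(4)=512.
So the global minimum of g is A(1) + B(-4) − 5 = -1 − 1536 − 5 = -1542, attained at (1, -4).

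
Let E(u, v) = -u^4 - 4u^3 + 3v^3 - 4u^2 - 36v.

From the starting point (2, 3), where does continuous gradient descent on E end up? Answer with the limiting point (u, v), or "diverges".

diverges

E is separable, so gradient descent decouples: u follows -∂E/∂u, v follows -∂E/∂v.
∂E/∂u = -4u(u + 1)(u + 2); at u=2 this is -96, so u increases.
∂E/∂v = 9(v - 2)(v + 2); at v=3 this is 45, so v decreases.
The u-coordinate has no critical point in that direction and runs off to infinity.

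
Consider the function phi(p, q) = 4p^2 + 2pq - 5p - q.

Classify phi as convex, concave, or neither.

phi is quadratic, so its Hessian is the constant matrix H = [[8, 2], [2, 0]].
det(H) = -4, tr(H) = 8.
det(H) < 0, so H is indefinite: neither convex nor concave.

neither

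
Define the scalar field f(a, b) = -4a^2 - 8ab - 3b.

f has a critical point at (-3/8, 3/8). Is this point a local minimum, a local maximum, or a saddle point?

The Hessian of f is constant: H = [[-8, -8], [-8, 0]].
det(H) = (-8)·0 − (-8)² = -64.
Since det(H) < 0, H is indefinite and the critical point is a saddle point.

saddle point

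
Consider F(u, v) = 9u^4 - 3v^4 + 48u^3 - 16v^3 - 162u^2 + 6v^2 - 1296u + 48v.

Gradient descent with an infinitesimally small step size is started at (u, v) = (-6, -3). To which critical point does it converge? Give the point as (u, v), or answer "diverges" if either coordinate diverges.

(-4, -1)

F is separable, so gradient descent decouples: u follows -∂F/∂u, v follows -∂F/∂v.
∂F/∂u = 36(u - 3)(u + 3)(u + 4); at u=-6 this is -1944, so u increases.
∂F/∂v = -12(v - 1)(v + 1)(v + 4); at v=-3 this is -96, so v increases.
u converges to its nearest critical value -4 (a local min of the u-part); v converges to -1. The iterate converges to (-4, -1).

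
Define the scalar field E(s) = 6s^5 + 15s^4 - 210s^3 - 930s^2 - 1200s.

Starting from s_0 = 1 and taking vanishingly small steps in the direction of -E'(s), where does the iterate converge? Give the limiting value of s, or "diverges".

E'(s) = 30(s - 5)(s + 1)(s + 2)(s + 4), so E'(1) = -3600.
Gradient descent moves in the -E' direction, i.e. s is increasing.
The nearest critical point in that direction is s = 5, where E'' = 11340 > 0 (a local minimum). The iterate converges there.

5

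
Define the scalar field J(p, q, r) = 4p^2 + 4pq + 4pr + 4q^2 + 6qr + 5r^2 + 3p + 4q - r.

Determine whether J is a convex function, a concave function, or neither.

convex

J is quadratic, so its Hessian is the constant matrix H = [[8, 4, 4], [4, 8, 6], [4, 6, 10]].
Leading principal minors: 8, 48, 256.
All positive ⇒ H ≻ 0 ⇒ convex.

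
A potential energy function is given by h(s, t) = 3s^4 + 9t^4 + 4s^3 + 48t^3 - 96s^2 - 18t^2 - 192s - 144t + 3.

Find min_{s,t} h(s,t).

-1757

h(s,t) separates as P(s) + Q(t) + 3, so its minimum is min P + min Q + 3.
P'(s) = 12(s - 4)(s + 1)(s + 4) vanishes at s ∈ {-4, -1, 4}; Q'(t) = 36(t - 1)(t + 1)(t + 4) vanishes at t ∈ {-4, -1, 1}.
Local minima of P (where P''>0): P(-4)=-256, P(4)=-1280. Local minima of Q: Q(-4)=-480, Q(1)=-105.
So the global minimum of h is P(4) + Q(-4) + 3 = -1280 − 480 + 3 = -1757, attained at (4, -4).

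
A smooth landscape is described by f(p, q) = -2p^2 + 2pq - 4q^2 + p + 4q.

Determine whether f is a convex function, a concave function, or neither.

concave

f is quadratic, so its Hessian is the constant matrix H = [[-4, 2], [2, -8]].
det(H) = 28, tr(H) = -12.
det(H) > 0 and tr(H) < 0, so H is negative definite everywhere: concave.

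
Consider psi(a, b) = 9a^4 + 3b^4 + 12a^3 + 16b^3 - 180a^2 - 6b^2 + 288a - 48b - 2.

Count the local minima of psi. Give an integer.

4

psi separates as a function of a plus a function of b, so ∇psi=0 decouples.
∂psi/∂a = 36(a - 2)(a - 1)(a + 4) = 0 at a ∈ {-4, 1, 2}; ∂psi/∂b = 12(b - 1)(b + 1)(b + 4) = 0 at b ∈ {-4, -1, 1}.
The Hessian is diagonal: diag(psi_aa, psi_bb). Second derivatives: psi_aa(-4)=1080, psi_aa(1)=-180, psi_aa(2)=216; psi_bb(-4)=180, psi_bb(-1)=-72, psi_bb(1)=120.
Local minima occur where both diagonal entries positive: (-4, -4), (-4, 1), (2, -4), (2, 1). Count: 4.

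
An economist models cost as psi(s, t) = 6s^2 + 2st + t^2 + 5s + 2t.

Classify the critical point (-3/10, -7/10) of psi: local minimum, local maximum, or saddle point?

The Hessian of psi is constant: H = [[12, 2], [2, 2]].
det(H) = 12·2 − 2² = 20.
det(H) > 0 and tr(H) = 14 > 0, so H is positive definite and the point is a local minimum.

local minimum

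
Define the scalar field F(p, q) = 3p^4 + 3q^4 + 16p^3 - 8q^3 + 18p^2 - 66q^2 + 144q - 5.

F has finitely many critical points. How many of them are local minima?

F separates as a function of p plus a function of q, so ∇F=0 decouples.
∂F/∂p = 12p(p + 1)(p + 3) = 0 at p ∈ {-3, -1, 0}; ∂F/∂q = 12(q - 4)(q - 1)(q + 3) = 0 at q ∈ {-3, 1, 4}.
The Hessian is diagonal: diag(F_pp, F_qq). Second derivatives: F_pp(-3)=72, F_pp(-1)=-24, F_pp(0)=36; F_qq(-3)=336, F_qq(1)=-144, F_qq(4)=252.
Local minima occur where both diagonal entries positive: (-3, -3), (-3, 4), (0, -3), (0, 4). Count: 4.

4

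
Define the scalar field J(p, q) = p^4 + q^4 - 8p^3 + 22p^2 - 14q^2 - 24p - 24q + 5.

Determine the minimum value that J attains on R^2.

-121

J(p,q) separates as A(p) + B(q) + 5, so its minimum is min A + min B + 5.
A'(p) = 4(p - 3)(p - 2)(p - 1) vanishes at p ∈ {1, 2, 3}; B'(q) = 4(q - 3)(q + 1)(q + 2) vanishes at q ∈ {-2, -1, 3}.
Local minima of A (where A''>0): A(1)=-9, A(3)=-9. Local minima of B: B(-2)=8, B(3)=-117.
So the global minimum of J is A(1) + B(3) + 5 = -9 − 117 + 5 = -121, attained at (1, 3).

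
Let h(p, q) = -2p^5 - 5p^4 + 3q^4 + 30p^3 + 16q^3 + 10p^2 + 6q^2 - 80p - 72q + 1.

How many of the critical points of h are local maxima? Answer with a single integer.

2

h separates as a function of p plus a function of q, so ∇h=0 decouples.
∂h/∂p = -10(p - 2)(p - 1)(p + 1)(p + 4) = 0 at p ∈ {-4, -1, 1, 2}; ∂h/∂q = 12(q - 1)(q + 2)(q + 3) = 0 at q ∈ {-3, -2, 1}.
The Hessian is diagonal: diag(h_pp, h_qq). Second derivatives: h_pp(-4)=900, h_pp(-1)=-180, h_pp(1)=100, h_pp(2)=-180; h_qq(-3)=48, h_qq(-2)=-36, h_qq(1)=144.
Local maxima occur where both diagonal entries negative: (-1, -2), (2, -2). Count: 2.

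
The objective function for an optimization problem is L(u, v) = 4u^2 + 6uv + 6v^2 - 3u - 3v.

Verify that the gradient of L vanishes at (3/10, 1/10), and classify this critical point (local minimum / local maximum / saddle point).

local minimum

∇L = (8u + 6v - 3, 6u + 12v - 3); substituting (3/10, 1/10) gives ∇L = (0, 0), so (3/10, 1/10) is indeed a critical point.
The Hessian of L is constant: H = [[8, 6], [6, 12]].
det(H) = 8·12 − 6² = 60.
det(H) > 0 and tr(H) = 20 > 0, so H is positive definite and the point is a local minimum.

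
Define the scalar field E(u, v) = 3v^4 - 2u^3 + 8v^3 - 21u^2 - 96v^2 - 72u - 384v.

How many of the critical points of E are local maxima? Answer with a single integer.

1

E separates as a function of u plus a function of v, so ∇E=0 decouples.
∂E/∂u = -6(u + 3)(u + 4) = 0 at u ∈ {-4, -3}; ∂E/∂v = 12(v - 4)(v + 2)(v + 4) = 0 at v ∈ {-4, -2, 4}.
The Hessian is diagonal: diag(E_uu, E_vv). Second derivatives: E_uu(-4)=6, E_uu(-3)=-6; E_vv(-4)=192, E_vv(-2)=-144, E_vv(4)=576.
Local maxima occur where both diagonal entries negative: (-3, -2). Count: 1.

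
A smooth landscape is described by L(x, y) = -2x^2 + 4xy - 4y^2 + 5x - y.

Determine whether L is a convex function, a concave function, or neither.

L is quadratic, so its Hessian is the constant matrix H = [[-4, 4], [4, -8]].
det(H) = 16, tr(H) = -12.
det(H) > 0 and tr(H) < 0, so H is negative definite everywhere: concave.

concave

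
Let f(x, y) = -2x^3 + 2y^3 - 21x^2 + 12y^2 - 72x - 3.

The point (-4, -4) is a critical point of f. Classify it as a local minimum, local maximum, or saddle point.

saddle point

The mixed partial ∂²f/∂x∂y is 0, so the Hessian at any point is diag(f_xx, f_yy) = diag(-6(2x + 7), 12(y + 2)).
At (-4, -4): H = diag(6, -24).
The eigenvalues have opposite signs, so H is indefinite: a saddle point.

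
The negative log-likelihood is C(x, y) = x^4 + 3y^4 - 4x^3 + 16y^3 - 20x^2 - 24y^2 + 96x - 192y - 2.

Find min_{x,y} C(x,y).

C(x,y) separates as P(x) + Q(y) − 2, so its minimum is min P + min Q − 2.
P'(x) = 4(x - 4)(x - 2)(x + 3) vanishes at x ∈ {-3, 2, 4}; Q'(y) = 12(y - 2)(y + 2)(y + 4) vanishes at y ∈ {-4, -2, 2}.
Local minima of P (where P''>0): P(-3)=-279, P(4)=64. Local minima of Q: Q(-4)=128, Q(2)=-304.
So the global minimum of C is P(-3) + Q(2) − 2 = -279 − 304 − 2 = -585, attained at (-3, 2).

-585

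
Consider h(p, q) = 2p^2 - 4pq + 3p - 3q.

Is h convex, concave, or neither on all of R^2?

h is quadratic, so its Hessian is the constant matrix H = [[4, -4], [-4, 0]].
det(H) = -16, tr(H) = 4.
det(H) < 0, so H is indefinite: neither convex nor concave.

neither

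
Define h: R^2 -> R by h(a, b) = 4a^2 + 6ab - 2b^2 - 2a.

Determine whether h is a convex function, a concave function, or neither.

h is quadratic, so its Hessian is the constant matrix H = [[8, 6], [6, -4]].
det(H) = -68, tr(H) = 4.
det(H) < 0, so H is indefinite: neither convex nor concave.

neither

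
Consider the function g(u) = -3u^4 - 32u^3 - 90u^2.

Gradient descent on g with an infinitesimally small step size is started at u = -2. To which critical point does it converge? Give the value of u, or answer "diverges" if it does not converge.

g'(u) = -12u(u + 3)(u + 5), so g'(-2) = 72.
Gradient descent moves in the -g' direction, i.e. u is decreasing.
The nearest critical point in that direction is u = -3, where g'' = 72 > 0 (a local minimum). The iterate converges there.

-3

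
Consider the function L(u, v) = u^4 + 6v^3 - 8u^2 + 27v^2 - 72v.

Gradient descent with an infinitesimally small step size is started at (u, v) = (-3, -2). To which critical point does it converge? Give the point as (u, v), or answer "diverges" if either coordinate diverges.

L is separable, so gradient descent decouples: u follows -∂L/∂u, v follows -∂L/∂v.
∂L/∂u = 4u(u - 2)(u + 2); at u=-3 this is -60, so u increases.
∂L/∂v = 18(v - 1)(v + 4); at v=-2 this is -108, so v increases.
u converges to its nearest critical value -2 (a local min of the u-part); v converges to 1. The iterate converges to (-2, 1).

(-2, 1)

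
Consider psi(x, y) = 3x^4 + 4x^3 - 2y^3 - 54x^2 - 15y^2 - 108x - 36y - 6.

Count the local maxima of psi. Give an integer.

psi separates as a function of x plus a function of y, so ∇psi=0 decouples.
∂psi/∂x = 12(x - 3)(x + 1)(x + 3) = 0 at x ∈ {-3, -1, 3}; ∂psi/∂y = -6(y + 2)(y + 3) = 0 at y ∈ {-3, -2}.
The Hessian is diagonal: diag(psi_xx, psi_yy). Second derivatives: psi_xx(-3)=144, psi_xx(-1)=-96, psi_xx(3)=288; psi_yy(-3)=6, psi_yy(-2)=-6.
Local maxima occur where both diagonal entries negative: (-1, -2). Count: 1.

1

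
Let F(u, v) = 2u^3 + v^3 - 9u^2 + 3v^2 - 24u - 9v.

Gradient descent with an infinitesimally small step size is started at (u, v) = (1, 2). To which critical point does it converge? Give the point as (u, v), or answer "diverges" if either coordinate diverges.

(4, 1)

F is separable, so gradient descent decouples: u follows -∂F/∂u, v follows -∂F/∂v.
∂F/∂u = 6(u - 4)(u + 1); at u=1 this is -36, so u increases.
∂F/∂v = 3(v - 1)(v + 3); at v=2 this is 15, so v decreases.
u converges to its nearest critical value 4 (a local min of the u-part); v converges to 1. The iterate converges to (4, 1).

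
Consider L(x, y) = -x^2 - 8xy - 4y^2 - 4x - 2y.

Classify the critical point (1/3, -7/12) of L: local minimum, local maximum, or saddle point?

saddle point

The Hessian of L is constant: H = [[-2, -8], [-8, -8]].
det(H) = (-2)·(-8) − (-8)² = -48.
Since det(H) < 0, H is indefinite and the critical point is a saddle point.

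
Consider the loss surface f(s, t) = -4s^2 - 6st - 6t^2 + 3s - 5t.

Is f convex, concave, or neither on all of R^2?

concave

f is quadratic, so its Hessian is the constant matrix H = [[-8, -6], [-6, -12]].
det(H) = 60, tr(H) = -20.
det(H) > 0 and tr(H) < 0, so H is negative definite everywhere: concave.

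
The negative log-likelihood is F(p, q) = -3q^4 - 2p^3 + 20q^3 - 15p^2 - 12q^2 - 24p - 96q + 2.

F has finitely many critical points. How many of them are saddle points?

3

F separates as a function of p plus a function of q, so ∇F=0 decouples.
∂F/∂p = -6(p + 1)(p + 4) = 0 at p ∈ {-4, -1}; ∂F/∂q = -12(q - 4)(q - 2)(q + 1) = 0 at q ∈ {-1, 2, 4}.
The Hessian is diagonal: diag(F_pp, F_qq). Second derivatives: F_pp(-4)=18, F_pp(-1)=-18; F_qq(-1)=-180, F_qq(2)=72, F_qq(4)=-120.
Saddle points occur where the two diagonal entries have opposite signs: (-4, -1), (-4, 4), (-1, 2). Count: 3.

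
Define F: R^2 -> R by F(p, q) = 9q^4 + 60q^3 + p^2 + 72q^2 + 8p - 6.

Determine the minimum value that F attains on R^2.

-406

F(p,q) separates as A(p) + B(q) − 6, so its minimum is min A + min B − 6.
A'(p) = 2p + 8 vanishes at p ∈ {-4}; B'(q) = 36q(q + 1)(q + 4) vanishes at q ∈ {-4, -1, 0}.
Local minima of A (where A''>0): A(-4)=-16. Local minima of B: B(-4)=-384, B(0)=0.
So the global minimum of F is A(-4) + B(-4) − 6 = -16 − 384 − 6 = -406, attained at (-4, -4).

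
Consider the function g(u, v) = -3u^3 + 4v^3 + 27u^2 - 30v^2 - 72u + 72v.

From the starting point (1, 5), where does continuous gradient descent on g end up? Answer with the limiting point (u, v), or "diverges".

(2, 3)

g is separable, so gradient descent decouples: u follows -∂g/∂u, v follows -∂g/∂v.
∂g/∂u = -9(u - 4)(u - 2); at u=1 this is -27, so u increases.
∂g/∂v = 12(v - 3)(v - 2); at v=5 this is 72, so v decreases.
u converges to its nearest critical value 2 (a local min of the u-part); v converges to 3. The iterate converges to (2, 3).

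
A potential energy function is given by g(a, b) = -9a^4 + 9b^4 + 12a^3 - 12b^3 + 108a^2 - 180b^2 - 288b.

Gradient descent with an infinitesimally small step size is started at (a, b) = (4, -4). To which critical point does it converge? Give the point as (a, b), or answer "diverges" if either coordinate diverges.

diverges

g is separable, so gradient descent decouples: a follows -∂g/∂a, b follows -∂g/∂b.
∂g/∂a = -36a(a - 3)(a + 2); at a=4 this is -864, so a increases.
∂g/∂b = 36(b - 4)(b + 1)(b + 2); at b=-4 this is -1728, so b increases.
The a-coordinate has no critical point in that direction and runs off to infinity.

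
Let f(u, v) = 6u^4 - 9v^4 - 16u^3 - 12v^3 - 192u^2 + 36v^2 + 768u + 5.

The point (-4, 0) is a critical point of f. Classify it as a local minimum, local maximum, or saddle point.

local minimum

The mixed partial ∂²f/∂u∂v is 0, so the Hessian at any point is diag(f_uu, f_vv) = diag(24(3u^2 - 4u - 16), 36(-3v^2 - 2v + 2)).
At (-4, 0): H = diag(1152, 72).
Both eigenvalues are positive, so H is positive definite: a local minimum.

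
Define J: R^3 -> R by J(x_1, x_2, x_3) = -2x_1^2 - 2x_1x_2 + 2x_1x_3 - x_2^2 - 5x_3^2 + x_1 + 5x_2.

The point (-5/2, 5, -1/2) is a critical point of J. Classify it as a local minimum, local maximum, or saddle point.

The Hessian is constant: H = [[-4, -2, 2], [-2, -2, 0], [2, 0, -10]].
Leading principal minors: Δ₁ = -4, Δ₂ = 4, Δ₃ = -32.
The minors alternate sign starting negative (−, +, −), so H is negative definite: a local maximum.

local maximum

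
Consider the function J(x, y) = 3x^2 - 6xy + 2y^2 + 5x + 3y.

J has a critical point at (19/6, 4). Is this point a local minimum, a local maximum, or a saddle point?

The Hessian of J is constant: H = [[6, -6], [-6, 4]].
det(H) = 6·4 − (-6)² = -12.
Since det(H) < 0, H is indefinite and the critical point is a saddle point.

saddle point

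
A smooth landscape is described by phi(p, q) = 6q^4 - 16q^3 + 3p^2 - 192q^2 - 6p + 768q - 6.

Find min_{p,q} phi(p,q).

phi(p,q) separates as A(p) + B(q) − 6, so its minimum is min A + min B − 6.
A'(p) = 6p - 6 vanishes at p ∈ {1}; B'(q) = 24(q - 4)(q - 2)(q + 4) vanishes at q ∈ {-4, 2, 4}.
Local minima of A (where A''>0): A(1)=-3. Local minima of B: B(-4)=-3584, B(4)=512.
So the global minimum of phi is A(1) + B(-4) − 6 = -3 − 3584 − 6 = -3593, attained at (1, -4).

-3593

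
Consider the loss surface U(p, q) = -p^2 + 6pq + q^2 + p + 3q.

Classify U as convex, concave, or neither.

U is quadratic, so its Hessian is the constant matrix H = [[-2, 6], [6, 2]].
det(H) = -40, tr(H) = 0.
det(H) < 0, so H is indefinite: neither convex nor concave.

neither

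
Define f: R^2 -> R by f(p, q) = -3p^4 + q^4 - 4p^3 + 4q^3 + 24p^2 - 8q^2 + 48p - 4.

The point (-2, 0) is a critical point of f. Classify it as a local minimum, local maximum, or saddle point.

local maximum

The mixed partial ∂²f/∂p∂q is 0, so the Hessian at any point is diag(f_pp, f_qq) = diag(12(-3p^2 - 2p + 4), 4(3q^2 + 6q - 4)).
At (-2, 0): H = diag(-48, -16).
Both eigenvalues are negative, so H is negative definite: a local maximum.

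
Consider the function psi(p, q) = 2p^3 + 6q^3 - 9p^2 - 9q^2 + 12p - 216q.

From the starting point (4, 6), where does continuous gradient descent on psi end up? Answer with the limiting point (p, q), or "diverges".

(2, 4)

psi is separable, so gradient descent decouples: p follows -∂psi/∂p, q follows -∂psi/∂q.
∂psi/∂p = 6(p - 2)(p - 1); at p=4 this is 36, so p decreases.
∂psi/∂q = 18(q - 4)(q + 3); at q=6 this is 324, so q decreases.
p converges to its nearest critical value 2 (a local min of the p-part); q converges to 4. The iterate converges to (2, 4).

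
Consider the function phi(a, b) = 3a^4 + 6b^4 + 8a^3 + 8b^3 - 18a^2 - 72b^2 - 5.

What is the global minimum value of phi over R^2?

phi(a,b) separates as P(a) + Q(b) − 5, so its minimum is min P + min Q − 5.
P'(a) = 12a(a - 1)(a + 3) vanishes at a ∈ {-3, 0, 1}; Q'(b) = 24b(b - 2)(b + 3) vanishes at b ∈ {-3, 0, 2}.
Local minima of P (where P''>0): P(-3)=-135, P(1)=-7. Local minima of Q: Q(-3)=-378, Q(2)=-128.
So the global minimum of phi is P(-3) + Q(-3) − 5 = -135 − 378 − 5 = -518, attained at (-3, -3).

-518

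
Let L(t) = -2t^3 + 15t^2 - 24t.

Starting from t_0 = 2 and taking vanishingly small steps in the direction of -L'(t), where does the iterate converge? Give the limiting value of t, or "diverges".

L'(t) = -6(t - 4)(t - 1), so L'(2) = 12.
Gradient descent moves in the -L' direction, i.e. t is decreasing.
The nearest critical point in that direction is t = 1, where L'' = 18 > 0 (a local minimum). The iterate converges there.

1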